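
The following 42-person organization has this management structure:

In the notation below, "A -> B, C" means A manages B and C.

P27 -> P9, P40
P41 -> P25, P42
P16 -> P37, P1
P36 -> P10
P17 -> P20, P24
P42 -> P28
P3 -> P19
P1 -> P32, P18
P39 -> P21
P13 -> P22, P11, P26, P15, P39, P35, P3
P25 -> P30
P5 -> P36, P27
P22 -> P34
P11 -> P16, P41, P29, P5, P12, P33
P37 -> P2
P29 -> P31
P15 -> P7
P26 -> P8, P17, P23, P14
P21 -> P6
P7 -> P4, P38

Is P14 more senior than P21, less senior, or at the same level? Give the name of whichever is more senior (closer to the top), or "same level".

same level

Both P14 and P21 are 2 levels below P13.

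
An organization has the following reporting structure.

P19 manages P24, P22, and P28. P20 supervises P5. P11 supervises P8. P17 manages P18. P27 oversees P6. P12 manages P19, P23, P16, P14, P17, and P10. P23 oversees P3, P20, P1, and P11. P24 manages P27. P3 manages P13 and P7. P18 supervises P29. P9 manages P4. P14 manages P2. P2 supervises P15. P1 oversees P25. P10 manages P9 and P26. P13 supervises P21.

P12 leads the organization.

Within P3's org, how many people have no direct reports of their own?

2

The people in P3's organization with no one reporting to them are P7, P21. That is 2.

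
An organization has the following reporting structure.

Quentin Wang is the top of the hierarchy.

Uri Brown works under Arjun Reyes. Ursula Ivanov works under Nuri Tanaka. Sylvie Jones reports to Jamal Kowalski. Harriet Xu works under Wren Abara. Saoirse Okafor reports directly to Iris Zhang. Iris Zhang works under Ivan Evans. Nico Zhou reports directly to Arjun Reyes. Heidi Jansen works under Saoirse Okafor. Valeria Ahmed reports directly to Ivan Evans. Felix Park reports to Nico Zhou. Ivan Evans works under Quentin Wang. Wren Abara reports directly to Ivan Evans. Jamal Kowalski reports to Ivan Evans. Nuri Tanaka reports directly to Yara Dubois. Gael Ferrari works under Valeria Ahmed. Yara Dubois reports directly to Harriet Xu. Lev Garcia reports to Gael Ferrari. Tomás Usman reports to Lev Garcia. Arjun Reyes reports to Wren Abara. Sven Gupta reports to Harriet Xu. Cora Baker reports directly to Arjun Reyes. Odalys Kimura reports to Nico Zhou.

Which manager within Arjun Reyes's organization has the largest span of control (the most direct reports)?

Direct-report counts within Arjun Reyes's organization: Arjun Reyes has 3; Nico Zhou has 2. The largest is 3, held by Arjun Reyes.

Arjun Reyes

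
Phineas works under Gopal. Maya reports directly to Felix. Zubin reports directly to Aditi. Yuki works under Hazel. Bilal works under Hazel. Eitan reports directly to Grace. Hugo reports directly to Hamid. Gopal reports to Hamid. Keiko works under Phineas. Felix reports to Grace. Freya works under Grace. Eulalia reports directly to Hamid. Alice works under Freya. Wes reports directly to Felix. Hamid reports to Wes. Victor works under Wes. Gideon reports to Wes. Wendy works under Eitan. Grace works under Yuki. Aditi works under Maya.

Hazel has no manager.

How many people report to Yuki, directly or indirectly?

18

Yuki directly manages Grace. Under Grace: Freya, Alice, Eitan, Wendy, Felix, Maya, Aditi, Zubin, Wes, Victor, Gideon, Hamid, Gopal, Phineas, Keiko, Eulalia, Hugo (17). That's 18 in total.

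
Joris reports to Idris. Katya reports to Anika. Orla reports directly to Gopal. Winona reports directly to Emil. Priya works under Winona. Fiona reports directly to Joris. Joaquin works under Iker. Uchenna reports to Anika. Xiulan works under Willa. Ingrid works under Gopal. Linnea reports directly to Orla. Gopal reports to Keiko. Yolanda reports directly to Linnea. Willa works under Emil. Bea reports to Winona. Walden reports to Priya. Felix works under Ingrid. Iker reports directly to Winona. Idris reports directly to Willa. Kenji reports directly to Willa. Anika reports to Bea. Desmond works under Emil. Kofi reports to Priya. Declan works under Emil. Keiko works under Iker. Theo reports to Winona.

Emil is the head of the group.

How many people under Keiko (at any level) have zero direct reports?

The people in Keiko's organization with no one reporting to them are Felix, Yolanda. That is 2.

2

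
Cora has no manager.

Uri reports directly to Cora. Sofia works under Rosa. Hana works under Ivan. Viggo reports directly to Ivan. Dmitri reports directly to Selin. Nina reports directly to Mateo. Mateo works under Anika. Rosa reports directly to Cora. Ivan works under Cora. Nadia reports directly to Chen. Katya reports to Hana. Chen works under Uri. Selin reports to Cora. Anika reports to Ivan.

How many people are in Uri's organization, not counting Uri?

2

Uri directly manages Chen. Under Chen: Nadia (1). That's 2 in total.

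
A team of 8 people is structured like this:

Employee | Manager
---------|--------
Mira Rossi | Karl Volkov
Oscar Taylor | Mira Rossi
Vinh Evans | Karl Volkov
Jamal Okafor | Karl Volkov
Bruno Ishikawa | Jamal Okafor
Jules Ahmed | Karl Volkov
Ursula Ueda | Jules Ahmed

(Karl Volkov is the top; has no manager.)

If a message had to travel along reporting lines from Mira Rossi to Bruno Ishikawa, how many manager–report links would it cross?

3

Mira Rossi is 1 level below Karl Volkov, and Bruno Ishikawa is 2 levels below Karl Volkov (their lowest common manager). The shortest path runs up from Mira Rossi to Karl Volkov and back down to Bruno Ishikawa: 1 + 2 = 3 links.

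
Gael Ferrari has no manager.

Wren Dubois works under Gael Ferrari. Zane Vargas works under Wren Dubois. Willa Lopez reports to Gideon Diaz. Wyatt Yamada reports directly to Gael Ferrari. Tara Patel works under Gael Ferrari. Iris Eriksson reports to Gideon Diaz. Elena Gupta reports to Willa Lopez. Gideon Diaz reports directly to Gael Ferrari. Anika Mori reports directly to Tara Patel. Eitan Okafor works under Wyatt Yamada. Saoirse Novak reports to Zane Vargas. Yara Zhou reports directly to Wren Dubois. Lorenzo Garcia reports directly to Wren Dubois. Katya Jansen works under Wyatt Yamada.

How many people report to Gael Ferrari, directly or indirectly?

Gael Ferrari directly manages Wren Dubois, Tara Patel, Gideon Diaz, Wyatt Yamada. Under Wren Dubois: Yara Zhou, Zane Vargas, Saoirse Novak, Lorenzo Garcia (4). Under Tara Patel: Anika Mori (1). Under Gideon Diaz: Iris Eriksson, Willa Lopez, Elena Gupta (3). Under Wyatt Yamada: Katya Jansen, Eitan Okafor (2). So Gael Ferrari's organization is 4 direct reports plus everyone under them: 5 + 2 + 4 + 3 = 14.

14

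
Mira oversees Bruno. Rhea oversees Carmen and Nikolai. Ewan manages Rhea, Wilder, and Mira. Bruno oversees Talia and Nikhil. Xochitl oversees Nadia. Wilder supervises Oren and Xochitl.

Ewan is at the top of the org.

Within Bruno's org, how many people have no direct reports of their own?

2

The people in Bruno's organization with no one reporting to them are Talia, Nikhil. That is 2.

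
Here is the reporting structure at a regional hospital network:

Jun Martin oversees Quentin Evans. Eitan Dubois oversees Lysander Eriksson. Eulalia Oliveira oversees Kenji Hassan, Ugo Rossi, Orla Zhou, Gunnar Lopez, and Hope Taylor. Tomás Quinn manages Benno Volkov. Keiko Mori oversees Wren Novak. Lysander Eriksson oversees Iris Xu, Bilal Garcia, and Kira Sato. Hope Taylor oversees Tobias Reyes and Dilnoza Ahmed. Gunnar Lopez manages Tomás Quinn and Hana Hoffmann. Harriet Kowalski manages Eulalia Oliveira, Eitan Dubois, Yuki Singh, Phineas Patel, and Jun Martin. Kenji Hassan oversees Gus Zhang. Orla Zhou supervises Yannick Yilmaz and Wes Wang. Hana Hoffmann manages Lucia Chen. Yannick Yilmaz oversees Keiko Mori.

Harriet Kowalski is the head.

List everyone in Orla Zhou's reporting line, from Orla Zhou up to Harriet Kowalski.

Orla Zhou -> Eulalia Oliveira -> Harriet Kowalski

Orla Zhou reports to Eulalia Oliveira. Eulalia Oliveira reports to Harriet Kowalski. Harriet Kowalski is at the top.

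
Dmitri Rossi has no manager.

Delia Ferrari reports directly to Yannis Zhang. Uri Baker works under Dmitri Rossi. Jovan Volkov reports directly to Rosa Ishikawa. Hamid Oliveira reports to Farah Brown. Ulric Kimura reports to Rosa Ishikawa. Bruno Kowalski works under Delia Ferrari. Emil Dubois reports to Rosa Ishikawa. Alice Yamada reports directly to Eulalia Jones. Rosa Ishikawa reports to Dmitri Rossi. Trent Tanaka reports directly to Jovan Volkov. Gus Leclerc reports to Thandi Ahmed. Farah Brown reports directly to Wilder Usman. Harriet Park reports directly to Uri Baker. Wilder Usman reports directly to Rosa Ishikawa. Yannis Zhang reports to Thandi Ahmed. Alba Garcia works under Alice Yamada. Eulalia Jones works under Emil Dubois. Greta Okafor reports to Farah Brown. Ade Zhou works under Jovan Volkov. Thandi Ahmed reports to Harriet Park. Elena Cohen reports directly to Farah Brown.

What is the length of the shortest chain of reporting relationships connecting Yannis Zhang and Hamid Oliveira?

8

Yannis Zhang is 4 levels below Dmitri Rossi, and Hamid Oliveira is 4 levels below Dmitri Rossi (their lowest common manager). The shortest path runs up from Yannis Zhang to Dmitri Rossi and back down to Hamid Oliveira: 4 + 4 = 8 links.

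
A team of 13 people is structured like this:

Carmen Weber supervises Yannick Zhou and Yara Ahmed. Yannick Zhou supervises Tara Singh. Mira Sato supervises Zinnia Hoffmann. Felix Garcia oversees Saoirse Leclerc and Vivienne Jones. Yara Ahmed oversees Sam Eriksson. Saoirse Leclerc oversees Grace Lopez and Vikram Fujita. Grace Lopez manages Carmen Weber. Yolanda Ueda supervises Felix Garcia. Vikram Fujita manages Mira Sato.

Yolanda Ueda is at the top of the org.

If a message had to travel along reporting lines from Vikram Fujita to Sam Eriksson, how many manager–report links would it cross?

Vikram Fujita is 1 level below Saoirse Leclerc, and Sam Eriksson is 4 levels below Saoirse Leclerc (their lowest common manager). The shortest path runs up from Vikram Fujita to Saoirse Leclerc and back down to Sam Eriksson: 1 + 4 = 5 links.

5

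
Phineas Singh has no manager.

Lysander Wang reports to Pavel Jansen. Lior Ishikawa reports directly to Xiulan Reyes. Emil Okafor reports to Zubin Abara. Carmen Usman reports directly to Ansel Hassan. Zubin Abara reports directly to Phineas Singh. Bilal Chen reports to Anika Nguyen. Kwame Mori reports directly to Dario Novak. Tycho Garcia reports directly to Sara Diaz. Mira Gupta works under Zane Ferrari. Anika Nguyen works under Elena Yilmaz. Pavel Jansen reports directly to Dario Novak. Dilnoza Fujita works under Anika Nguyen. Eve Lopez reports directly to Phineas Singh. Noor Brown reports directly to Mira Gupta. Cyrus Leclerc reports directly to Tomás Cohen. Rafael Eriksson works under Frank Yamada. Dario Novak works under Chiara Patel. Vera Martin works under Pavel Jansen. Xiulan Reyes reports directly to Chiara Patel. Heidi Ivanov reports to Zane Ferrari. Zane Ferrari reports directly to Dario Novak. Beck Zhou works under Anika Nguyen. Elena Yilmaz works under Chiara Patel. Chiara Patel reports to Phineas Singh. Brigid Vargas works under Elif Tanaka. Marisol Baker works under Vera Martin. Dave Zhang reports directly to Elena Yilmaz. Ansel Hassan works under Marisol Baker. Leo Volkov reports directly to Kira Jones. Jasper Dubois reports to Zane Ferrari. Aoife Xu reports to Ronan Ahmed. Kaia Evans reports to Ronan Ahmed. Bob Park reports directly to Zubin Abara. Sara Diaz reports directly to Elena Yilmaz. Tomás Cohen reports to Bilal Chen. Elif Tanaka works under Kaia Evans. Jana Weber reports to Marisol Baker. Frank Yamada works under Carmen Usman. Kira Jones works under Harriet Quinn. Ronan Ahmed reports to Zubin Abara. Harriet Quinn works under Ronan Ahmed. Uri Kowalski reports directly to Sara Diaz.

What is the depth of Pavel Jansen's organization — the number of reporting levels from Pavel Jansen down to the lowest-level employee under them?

The longest chain under Pavel Jansen runs Pavel Jansen → Vera Martin → Marisol Baker → Ansel Hassan → Carmen Usman → Frank Yamada → Rafael Eriksson, which is 6 levels below Pavel Jansen.

6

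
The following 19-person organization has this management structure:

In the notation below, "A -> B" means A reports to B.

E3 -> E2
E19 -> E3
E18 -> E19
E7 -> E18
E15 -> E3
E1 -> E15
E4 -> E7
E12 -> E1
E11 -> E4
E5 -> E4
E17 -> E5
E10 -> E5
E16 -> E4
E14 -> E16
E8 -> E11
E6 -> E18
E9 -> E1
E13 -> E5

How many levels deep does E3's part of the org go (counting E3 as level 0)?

The longest chain under E3 runs E3 → E19 → E18 → E7 → E4 → E16 → E14, which is 6 levels below E3.

6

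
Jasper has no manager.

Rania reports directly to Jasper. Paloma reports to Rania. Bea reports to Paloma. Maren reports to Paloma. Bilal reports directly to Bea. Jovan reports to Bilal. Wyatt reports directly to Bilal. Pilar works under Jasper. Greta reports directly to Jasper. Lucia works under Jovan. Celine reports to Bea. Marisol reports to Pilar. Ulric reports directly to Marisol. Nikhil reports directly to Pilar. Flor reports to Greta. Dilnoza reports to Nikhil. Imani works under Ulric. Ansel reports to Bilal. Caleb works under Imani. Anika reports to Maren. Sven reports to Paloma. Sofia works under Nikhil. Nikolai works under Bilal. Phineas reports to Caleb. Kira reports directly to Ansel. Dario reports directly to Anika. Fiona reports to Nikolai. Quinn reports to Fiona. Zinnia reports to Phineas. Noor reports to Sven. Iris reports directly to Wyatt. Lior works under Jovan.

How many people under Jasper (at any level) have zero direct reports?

12

The people in Jasper's organization with no one reporting to them are Flor, Sofia, Dilnoza, Zinnia, Noor, Dario, Celine, Quinn, Kira, Iris, Lior, Lucia. That is 12.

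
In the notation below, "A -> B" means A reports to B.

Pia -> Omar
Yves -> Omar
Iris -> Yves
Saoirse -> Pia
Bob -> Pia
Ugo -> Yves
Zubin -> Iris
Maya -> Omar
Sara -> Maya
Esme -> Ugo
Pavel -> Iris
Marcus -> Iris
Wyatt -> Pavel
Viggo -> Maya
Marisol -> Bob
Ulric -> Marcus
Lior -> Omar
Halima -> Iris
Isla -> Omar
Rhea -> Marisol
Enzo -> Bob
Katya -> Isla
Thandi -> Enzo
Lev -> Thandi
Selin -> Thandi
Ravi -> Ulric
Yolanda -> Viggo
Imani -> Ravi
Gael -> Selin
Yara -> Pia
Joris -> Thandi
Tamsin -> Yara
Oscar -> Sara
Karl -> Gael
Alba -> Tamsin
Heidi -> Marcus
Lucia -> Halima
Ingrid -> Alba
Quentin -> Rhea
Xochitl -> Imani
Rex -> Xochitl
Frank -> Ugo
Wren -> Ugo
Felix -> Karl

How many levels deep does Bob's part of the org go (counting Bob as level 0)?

The longest chain under Bob runs Bob → Enzo → Thandi → Selin → Gael → Karl → Felix, which is 6 levels below Bob.

6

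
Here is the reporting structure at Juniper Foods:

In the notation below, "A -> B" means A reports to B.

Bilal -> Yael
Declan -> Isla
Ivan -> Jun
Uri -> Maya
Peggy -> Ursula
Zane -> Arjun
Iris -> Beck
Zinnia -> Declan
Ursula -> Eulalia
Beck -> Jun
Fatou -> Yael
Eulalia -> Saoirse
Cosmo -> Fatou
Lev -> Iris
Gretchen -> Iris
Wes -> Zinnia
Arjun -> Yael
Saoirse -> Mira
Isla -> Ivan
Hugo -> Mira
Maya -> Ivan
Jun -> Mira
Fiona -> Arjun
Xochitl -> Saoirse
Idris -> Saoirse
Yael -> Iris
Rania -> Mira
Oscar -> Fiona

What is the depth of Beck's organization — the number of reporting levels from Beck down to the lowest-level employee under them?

The longest chain under Beck runs Beck → Iris → Yael → Arjun → Fiona → Oscar, which is 5 levels below Beck.

5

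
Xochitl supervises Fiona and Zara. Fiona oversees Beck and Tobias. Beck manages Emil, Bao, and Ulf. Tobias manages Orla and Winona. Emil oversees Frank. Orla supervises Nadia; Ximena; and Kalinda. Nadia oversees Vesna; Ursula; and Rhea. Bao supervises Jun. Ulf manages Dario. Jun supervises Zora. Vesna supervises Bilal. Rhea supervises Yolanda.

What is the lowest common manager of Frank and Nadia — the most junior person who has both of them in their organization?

Frank's chain of managers is Emil, Beck, Fiona, Xochitl. Nadia's chain of managers is Orla, Tobias, Fiona, Xochitl. The first manager that appears in both chains is Fiona.

Fiona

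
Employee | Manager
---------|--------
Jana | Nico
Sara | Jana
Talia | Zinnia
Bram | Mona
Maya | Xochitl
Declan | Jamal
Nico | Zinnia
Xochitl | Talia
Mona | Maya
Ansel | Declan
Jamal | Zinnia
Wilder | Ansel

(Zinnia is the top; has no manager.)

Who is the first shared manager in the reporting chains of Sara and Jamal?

Zinnia

Sara's chain of managers is Jana, Nico, Zinnia. Jamal's chain of managers is Zinnia. The first manager that appears in both chains is Zinnia.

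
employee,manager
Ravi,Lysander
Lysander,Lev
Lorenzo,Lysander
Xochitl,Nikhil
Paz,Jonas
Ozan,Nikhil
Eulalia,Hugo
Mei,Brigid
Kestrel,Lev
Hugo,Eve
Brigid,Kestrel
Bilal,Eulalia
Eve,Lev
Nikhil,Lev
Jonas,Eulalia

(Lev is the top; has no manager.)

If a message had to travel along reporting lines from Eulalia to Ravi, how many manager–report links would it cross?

5

Eulalia is 3 levels below Lev, and Ravi is 2 levels below Lev (their lowest common manager). The shortest path runs up from Eulalia to Lev and back down to Ravi: 3 + 2 = 5 links.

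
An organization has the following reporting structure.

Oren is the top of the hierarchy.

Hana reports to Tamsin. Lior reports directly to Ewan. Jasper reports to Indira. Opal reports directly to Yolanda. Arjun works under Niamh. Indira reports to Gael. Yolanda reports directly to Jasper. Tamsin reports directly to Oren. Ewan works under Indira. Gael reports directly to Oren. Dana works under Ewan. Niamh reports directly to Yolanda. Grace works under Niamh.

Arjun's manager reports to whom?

Yolanda

Arjun reports to Niamh, and Niamh reports to Yolanda. So Arjun's skip-level manager is Yolanda.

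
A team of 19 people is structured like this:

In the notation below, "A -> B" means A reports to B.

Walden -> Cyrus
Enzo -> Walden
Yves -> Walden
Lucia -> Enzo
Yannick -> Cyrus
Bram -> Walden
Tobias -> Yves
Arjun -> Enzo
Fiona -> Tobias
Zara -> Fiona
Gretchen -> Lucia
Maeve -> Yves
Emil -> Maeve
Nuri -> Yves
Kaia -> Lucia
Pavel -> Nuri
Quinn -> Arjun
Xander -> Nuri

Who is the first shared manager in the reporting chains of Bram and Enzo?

Bram's chain of managers is Walden, Cyrus. Enzo's chain of managers is Walden, Cyrus. The first manager that appears in both chains is Walden.

Walden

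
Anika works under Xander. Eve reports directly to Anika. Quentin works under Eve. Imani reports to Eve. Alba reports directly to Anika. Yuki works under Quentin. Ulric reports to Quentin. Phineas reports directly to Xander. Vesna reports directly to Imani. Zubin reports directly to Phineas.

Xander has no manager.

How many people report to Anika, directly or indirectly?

7

Anika directly manages Eve, Alba. Under Eve: Imani, Vesna, Quentin, Ulric, Yuki (5). Alba has no reports. So Anika's organization is 2 direct reports plus everyone under them: 6 + 1 = 7.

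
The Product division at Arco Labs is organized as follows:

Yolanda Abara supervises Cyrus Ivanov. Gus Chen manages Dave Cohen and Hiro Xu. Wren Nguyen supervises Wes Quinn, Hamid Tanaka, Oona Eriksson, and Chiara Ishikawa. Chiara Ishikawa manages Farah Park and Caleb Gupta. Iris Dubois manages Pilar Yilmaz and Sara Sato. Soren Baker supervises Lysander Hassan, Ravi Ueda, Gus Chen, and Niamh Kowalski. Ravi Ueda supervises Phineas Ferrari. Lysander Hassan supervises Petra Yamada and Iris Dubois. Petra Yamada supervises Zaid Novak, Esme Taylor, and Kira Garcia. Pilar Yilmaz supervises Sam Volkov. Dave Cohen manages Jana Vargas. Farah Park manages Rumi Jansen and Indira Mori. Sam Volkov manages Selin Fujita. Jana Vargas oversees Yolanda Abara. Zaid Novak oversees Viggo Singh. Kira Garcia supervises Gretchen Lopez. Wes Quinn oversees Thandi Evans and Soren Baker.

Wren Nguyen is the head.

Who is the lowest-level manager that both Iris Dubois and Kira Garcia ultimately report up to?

Iris Dubois's chain of managers is Lysander Hassan, Soren Baker, Wes Quinn, Wren Nguyen. Kira Garcia's chain of managers is Petra Yamada, Lysander Hassan, Soren Baker, Wes Quinn, Wren Nguyen. The first manager that appears in both chains is Lysander Hassan.

Lysander Hassan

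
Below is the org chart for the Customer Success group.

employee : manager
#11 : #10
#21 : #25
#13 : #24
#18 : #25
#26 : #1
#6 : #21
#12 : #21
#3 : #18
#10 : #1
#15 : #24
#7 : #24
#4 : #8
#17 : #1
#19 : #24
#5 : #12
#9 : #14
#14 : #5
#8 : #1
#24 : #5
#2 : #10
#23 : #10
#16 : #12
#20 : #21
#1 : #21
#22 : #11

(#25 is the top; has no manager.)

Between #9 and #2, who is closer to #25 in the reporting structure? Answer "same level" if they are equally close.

#9 is 5 levels below #25; #2 is 4. #2 is higher.

#2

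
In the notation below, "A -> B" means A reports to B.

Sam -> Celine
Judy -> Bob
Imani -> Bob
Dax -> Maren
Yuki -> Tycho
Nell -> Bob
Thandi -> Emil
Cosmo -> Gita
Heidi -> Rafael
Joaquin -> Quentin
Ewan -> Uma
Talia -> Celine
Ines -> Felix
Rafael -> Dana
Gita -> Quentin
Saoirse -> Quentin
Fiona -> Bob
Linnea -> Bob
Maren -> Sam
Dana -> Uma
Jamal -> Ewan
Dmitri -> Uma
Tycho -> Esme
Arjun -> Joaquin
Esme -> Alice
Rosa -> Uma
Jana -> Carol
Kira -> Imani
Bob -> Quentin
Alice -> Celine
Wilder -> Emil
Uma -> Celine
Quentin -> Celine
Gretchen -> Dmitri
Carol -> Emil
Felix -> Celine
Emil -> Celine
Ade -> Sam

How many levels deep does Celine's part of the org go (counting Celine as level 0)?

4

The longest chain under Celine runs Celine → Alice → Esme → Tycho → Yuki, which is 4 levels below Celine.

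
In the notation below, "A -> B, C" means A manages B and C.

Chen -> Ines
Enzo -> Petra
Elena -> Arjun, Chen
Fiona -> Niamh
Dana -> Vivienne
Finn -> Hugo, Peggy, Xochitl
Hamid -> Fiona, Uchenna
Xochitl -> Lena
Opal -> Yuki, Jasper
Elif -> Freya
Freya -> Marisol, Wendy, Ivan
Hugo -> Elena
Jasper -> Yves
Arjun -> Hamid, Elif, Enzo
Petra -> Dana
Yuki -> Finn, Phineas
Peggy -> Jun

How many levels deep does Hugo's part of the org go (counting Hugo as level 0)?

6

The longest chain under Hugo runs Hugo → Elena → Arjun → Enzo → Petra → Dana → Vivienne, which is 6 levels below Hugo.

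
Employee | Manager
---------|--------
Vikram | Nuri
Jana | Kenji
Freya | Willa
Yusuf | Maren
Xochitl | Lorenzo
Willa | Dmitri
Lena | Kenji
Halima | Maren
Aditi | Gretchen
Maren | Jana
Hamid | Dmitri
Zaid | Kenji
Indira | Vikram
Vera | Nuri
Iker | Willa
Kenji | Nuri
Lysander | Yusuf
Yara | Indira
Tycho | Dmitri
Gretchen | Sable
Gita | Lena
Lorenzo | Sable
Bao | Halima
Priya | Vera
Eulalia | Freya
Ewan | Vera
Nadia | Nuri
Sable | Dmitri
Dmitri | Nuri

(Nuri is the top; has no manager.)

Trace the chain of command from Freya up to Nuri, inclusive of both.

Freya reports to Willa. Willa reports to Dmitri. Dmitri reports to Nuri. Nuri is at the top.

Freya -> Willa -> Dmitri -> Nuri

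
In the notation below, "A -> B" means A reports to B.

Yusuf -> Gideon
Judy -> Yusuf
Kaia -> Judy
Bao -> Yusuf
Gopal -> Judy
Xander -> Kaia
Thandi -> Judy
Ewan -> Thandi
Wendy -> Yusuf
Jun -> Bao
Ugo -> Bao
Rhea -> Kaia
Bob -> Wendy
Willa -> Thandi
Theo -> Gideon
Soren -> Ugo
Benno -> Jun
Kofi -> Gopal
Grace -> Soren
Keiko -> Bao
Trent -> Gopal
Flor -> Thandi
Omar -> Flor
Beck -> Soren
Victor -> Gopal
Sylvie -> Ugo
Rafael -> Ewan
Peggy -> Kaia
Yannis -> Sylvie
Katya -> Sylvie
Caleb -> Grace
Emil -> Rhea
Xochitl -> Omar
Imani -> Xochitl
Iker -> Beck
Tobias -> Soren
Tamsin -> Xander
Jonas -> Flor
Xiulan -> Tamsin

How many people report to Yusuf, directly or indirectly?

37

Yusuf directly manages Judy, Bao, Wendy. Under Judy: Thandi, Flor, Jonas, Omar, Xochitl, Imani, Willa, Ewan, Rafael, Gopal, Victor, Trent, Kofi, Kaia, Peggy, Rhea, Emil, Xander, Tamsin, Xiulan (20). Under Bao: Keiko, Ugo, Sylvie, Katya, Yannis, Soren, Tobias, Beck, Iker, Grace, Caleb, Jun, Benno (13). Under Wendy: Bob (1). So Yusuf's organization is 3 direct reports plus everyone under them: 21 + 14 + 2 = 37.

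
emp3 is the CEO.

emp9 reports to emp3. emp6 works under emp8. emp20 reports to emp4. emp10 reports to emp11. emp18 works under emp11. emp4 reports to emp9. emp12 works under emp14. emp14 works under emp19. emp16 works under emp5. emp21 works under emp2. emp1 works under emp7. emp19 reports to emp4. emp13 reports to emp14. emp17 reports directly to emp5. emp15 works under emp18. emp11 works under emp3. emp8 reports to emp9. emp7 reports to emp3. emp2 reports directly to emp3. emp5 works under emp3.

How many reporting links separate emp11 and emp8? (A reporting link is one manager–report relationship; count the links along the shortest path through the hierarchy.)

emp11 is 1 level below emp3, and emp8 is 2 levels below emp3 (their lowest common manager). The shortest path runs up from emp11 to emp3 and back down to emp8: 1 + 2 = 3 links.

3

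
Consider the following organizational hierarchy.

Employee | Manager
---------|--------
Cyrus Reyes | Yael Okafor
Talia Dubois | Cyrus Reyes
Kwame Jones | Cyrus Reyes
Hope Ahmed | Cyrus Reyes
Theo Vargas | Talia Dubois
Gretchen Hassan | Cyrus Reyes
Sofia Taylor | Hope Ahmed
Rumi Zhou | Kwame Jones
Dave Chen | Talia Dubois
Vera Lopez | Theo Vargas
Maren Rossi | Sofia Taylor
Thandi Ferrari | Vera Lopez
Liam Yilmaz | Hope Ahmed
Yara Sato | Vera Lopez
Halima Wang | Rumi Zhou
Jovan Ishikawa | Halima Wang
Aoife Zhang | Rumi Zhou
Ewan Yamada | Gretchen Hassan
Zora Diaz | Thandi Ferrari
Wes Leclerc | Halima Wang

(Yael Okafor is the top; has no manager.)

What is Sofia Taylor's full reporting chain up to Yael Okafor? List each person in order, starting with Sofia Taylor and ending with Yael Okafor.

Sofia Taylor reports to Hope Ahmed. Hope Ahmed reports to Cyrus Reyes. Cyrus Reyes reports to Yael Okafor. Yael Okafor is at the top.

Sofia Taylor -> Hope Ahmed -> Cyrus Reyes -> Yael Okafor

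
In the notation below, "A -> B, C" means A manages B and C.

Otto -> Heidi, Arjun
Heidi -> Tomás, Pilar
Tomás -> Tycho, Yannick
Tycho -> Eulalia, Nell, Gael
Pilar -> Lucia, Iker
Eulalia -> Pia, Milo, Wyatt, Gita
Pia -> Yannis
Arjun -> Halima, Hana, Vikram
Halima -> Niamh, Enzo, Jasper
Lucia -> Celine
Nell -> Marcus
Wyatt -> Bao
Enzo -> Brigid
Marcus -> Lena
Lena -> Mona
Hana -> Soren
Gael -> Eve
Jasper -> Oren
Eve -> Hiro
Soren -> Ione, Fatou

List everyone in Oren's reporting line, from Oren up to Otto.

Oren reports to Jasper. Jasper reports to Halima. Halima reports to Arjun. Arjun reports to Otto. Otto is at the top.

Oren -> Jasper -> Halima -> Arjun -> Otto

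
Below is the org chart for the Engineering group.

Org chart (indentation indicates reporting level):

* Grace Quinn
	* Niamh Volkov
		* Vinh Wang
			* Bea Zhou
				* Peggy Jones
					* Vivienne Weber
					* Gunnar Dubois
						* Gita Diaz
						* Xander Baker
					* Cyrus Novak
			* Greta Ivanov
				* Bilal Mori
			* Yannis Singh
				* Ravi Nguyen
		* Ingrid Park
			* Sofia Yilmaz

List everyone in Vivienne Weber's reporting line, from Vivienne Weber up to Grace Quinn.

Vivienne Weber -> Peggy Jones -> Bea Zhou -> Vinh Wang -> Niamh Volkov -> Grace Quinn

Vivienne Weber reports to Peggy Jones. Peggy Jones reports to Bea Zhou. Bea Zhou reports to Vinh Wang. Vinh Wang reports to Niamh Volkov. Niamh Volkov reports to Grace Quinn. Grace Quinn is at the top.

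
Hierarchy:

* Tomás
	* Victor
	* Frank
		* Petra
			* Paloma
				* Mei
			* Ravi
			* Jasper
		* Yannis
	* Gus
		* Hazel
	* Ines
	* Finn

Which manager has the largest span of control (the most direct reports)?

Tomás

Direct-report counts: Tomás has 5; Gus has 1; Frank has 2; Petra has 3; Paloma has 1. The largest is 5, held by Tomás.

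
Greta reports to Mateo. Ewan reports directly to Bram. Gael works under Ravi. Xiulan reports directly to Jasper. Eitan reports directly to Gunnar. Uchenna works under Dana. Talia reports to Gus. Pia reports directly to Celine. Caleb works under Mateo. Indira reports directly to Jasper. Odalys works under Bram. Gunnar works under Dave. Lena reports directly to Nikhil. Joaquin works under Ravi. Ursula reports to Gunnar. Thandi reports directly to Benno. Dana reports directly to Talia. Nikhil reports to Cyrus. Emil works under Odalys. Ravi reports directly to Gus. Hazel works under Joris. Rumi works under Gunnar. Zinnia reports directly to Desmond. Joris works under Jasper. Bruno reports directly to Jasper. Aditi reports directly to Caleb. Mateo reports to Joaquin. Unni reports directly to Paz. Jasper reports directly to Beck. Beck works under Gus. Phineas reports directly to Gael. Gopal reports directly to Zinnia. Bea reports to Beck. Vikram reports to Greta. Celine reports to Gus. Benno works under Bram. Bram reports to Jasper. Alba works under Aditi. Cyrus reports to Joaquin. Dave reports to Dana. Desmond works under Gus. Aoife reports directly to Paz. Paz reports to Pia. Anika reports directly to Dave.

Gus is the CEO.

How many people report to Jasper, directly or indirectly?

Jasper directly manages Bram, Xiulan, Joris, Indira, Bruno. Under Bram: Benno, Thandi, Odalys, Emil, Ewan (5). Xiulan has no reports. Under Joris: Hazel (1). Indira has no reports. Bruno has no reports. So Jasper's organization is 5 direct reports plus everyone under them: 6 + 1 + 2 + 1 + 1 = 11.

11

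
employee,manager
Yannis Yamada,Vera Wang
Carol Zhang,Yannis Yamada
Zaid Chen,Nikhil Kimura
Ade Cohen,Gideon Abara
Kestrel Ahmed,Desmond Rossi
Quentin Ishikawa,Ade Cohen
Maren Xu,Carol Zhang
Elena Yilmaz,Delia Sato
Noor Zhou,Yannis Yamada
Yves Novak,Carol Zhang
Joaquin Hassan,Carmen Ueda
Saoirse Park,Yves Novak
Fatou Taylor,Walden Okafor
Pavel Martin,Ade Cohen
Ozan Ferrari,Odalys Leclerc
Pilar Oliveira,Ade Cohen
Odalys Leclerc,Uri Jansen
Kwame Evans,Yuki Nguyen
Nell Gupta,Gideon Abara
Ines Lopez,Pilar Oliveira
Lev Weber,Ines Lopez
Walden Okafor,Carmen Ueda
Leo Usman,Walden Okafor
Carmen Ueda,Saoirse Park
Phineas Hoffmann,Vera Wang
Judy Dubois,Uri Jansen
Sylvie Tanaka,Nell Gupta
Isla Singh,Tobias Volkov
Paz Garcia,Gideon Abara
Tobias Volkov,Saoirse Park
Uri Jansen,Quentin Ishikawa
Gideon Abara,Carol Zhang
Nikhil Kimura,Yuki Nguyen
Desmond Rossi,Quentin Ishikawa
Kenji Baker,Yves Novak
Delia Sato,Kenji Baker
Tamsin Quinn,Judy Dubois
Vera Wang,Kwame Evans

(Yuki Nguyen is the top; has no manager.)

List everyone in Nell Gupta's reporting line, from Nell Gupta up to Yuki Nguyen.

Nell Gupta reports to Gideon Abara. Gideon Abara reports to Carol Zhang. Carol Zhang reports to Yannis Yamada. Yannis Yamada reports to Vera Wang. Vera Wang reports to Kwame Evans. Kwame Evans reports to Yuki Nguyen. Yuki Nguyen is at the top.

Nell Gupta -> Gideon Abara -> Carol Zhang -> Yannis Yamada -> Vera Wang -> Kwame Evans -> Yuki Nguyen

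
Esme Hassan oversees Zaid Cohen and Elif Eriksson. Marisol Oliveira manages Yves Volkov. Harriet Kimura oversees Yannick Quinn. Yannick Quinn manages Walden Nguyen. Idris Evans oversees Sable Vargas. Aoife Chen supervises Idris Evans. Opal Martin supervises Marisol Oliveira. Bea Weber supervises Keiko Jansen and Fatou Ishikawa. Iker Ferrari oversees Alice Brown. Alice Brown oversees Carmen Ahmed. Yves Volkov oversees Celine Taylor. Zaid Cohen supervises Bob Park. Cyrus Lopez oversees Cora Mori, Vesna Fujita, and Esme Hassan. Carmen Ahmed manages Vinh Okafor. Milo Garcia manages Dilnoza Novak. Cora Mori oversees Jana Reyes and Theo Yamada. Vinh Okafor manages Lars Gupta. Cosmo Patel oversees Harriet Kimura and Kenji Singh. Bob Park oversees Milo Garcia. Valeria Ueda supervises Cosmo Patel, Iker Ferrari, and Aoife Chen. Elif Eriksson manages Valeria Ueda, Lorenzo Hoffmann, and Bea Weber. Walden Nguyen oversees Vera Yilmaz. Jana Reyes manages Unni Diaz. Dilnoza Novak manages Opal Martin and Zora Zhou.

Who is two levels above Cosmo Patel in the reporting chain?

Cosmo Patel reports to Valeria Ueda, and Valeria Ueda reports to Elif Eriksson. So Cosmo Patel's skip-level manager is Elif Eriksson.

Elif Eriksson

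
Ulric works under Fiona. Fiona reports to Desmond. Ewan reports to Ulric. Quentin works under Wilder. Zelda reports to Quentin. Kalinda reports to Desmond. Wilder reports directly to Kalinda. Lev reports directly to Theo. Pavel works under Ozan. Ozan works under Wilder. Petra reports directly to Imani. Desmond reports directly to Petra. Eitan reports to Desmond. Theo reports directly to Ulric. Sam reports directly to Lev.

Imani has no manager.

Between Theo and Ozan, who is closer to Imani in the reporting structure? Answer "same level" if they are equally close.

same level

Both Theo and Ozan are 5 levels below Imani.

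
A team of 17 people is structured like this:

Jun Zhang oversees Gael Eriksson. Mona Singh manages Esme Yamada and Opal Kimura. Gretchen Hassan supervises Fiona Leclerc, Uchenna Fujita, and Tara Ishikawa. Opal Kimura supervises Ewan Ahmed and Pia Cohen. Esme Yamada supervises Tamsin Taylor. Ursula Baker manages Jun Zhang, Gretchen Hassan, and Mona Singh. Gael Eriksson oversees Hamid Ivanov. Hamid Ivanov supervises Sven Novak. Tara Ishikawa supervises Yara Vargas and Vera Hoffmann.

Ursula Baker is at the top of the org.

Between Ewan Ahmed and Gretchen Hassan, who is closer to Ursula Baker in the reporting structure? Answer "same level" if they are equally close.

Gretchen Hassan

Ewan Ahmed is 3 levels below Ursula Baker; Gretchen Hassan is 1. Gretchen Hassan is higher.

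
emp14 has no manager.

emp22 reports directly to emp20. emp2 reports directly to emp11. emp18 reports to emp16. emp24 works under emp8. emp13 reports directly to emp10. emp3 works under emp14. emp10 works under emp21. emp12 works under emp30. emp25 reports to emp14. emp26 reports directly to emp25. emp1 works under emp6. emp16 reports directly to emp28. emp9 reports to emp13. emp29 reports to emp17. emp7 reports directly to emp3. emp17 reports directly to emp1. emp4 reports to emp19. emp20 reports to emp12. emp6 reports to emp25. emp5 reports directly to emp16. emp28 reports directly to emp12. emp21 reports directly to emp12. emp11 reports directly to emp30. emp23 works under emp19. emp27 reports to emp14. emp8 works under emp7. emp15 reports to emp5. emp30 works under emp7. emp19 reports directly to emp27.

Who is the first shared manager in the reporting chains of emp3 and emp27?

emp3's chain of managers is emp14. emp27's chain of managers is emp14. The first manager that appears in both chains is emp14.

emp14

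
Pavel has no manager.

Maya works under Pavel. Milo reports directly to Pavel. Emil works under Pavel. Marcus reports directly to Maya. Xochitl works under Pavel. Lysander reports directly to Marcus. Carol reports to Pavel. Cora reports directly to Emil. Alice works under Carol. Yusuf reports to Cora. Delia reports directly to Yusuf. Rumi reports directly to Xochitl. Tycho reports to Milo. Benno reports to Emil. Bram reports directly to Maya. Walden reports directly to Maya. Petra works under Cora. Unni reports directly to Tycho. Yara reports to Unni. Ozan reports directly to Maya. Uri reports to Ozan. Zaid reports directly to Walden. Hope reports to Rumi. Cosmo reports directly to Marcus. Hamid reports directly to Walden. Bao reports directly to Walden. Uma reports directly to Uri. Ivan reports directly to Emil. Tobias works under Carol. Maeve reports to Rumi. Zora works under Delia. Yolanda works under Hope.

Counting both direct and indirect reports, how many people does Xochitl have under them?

4

Xochitl directly manages Rumi. Under Rumi: Maeve, Hope, Yolanda (3). That's 4 in total.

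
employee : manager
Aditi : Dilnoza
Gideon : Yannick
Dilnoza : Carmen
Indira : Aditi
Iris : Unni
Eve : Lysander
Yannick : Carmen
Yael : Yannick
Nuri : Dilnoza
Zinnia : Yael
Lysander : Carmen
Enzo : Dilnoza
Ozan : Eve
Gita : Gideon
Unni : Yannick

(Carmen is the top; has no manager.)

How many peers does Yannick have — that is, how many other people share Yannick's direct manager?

Yannick reports to Carmen. Carmen's other direct reports are Lysander, Dilnoza — 2 peers.

2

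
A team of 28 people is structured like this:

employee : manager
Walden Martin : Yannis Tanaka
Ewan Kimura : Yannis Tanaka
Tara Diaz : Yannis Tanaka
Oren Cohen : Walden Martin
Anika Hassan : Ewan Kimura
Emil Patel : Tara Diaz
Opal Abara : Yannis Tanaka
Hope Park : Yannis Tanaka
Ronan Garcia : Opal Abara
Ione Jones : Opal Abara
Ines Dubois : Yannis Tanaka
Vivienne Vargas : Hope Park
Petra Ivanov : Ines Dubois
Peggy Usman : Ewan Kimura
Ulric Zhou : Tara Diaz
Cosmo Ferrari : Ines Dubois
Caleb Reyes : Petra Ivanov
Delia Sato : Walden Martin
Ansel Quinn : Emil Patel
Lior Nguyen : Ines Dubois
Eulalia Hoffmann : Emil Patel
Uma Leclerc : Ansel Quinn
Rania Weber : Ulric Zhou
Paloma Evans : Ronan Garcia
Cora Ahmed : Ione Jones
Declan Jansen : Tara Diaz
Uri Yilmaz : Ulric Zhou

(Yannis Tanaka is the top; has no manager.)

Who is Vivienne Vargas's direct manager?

Vivienne Vargas reports directly to Hope Park.

Hope Park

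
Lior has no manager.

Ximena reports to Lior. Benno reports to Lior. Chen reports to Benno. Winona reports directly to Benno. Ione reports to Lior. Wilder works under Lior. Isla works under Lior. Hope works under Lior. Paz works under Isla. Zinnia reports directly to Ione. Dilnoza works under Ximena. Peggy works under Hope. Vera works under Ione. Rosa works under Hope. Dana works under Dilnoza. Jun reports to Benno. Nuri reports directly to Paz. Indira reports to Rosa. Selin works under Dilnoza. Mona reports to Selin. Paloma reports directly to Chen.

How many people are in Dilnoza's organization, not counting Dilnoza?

Dilnoza directly manages Dana, Selin. Dana has no reports. Under Selin: Mona (1). So Dilnoza's organization is 2 direct reports plus everyone under them: 1 + 2 = 3.

3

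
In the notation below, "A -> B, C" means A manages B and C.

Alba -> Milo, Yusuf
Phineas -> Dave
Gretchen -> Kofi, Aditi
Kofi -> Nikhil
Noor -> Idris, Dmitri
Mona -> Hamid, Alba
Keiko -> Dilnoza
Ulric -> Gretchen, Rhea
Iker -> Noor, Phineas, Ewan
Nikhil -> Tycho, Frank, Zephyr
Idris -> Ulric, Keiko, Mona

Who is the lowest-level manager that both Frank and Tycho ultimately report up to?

Nikhil

Frank's chain of managers is Nikhil, Kofi, Gretchen, Ulric, Idris, Noor, Iker. Tycho's chain of managers is Nikhil, Kofi, Gretchen, Ulric, Idris, Noor, Iker. The first manager that appears in both chains is Nikhil.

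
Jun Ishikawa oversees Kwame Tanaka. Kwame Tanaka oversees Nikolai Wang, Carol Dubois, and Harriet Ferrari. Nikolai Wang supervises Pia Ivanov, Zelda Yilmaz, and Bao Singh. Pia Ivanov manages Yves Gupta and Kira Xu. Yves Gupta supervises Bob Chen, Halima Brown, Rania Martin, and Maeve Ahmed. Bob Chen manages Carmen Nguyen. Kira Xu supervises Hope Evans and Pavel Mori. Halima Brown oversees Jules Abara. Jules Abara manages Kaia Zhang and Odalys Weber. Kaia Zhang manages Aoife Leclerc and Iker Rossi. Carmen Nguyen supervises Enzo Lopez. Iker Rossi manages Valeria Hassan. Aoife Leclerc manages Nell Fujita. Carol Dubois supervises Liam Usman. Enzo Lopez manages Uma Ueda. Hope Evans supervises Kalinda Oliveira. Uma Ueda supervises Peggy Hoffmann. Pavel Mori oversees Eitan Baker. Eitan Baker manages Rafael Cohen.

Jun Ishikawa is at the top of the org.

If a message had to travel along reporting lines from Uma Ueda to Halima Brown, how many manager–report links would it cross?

Uma Ueda is 4 levels below Yves Gupta, and Halima Brown is 1 level below Yves Gupta (their lowest common manager). The shortest path runs up from Uma Ueda to Yves Gupta and back down to Halima Brown: 4 + 1 = 5 links.

5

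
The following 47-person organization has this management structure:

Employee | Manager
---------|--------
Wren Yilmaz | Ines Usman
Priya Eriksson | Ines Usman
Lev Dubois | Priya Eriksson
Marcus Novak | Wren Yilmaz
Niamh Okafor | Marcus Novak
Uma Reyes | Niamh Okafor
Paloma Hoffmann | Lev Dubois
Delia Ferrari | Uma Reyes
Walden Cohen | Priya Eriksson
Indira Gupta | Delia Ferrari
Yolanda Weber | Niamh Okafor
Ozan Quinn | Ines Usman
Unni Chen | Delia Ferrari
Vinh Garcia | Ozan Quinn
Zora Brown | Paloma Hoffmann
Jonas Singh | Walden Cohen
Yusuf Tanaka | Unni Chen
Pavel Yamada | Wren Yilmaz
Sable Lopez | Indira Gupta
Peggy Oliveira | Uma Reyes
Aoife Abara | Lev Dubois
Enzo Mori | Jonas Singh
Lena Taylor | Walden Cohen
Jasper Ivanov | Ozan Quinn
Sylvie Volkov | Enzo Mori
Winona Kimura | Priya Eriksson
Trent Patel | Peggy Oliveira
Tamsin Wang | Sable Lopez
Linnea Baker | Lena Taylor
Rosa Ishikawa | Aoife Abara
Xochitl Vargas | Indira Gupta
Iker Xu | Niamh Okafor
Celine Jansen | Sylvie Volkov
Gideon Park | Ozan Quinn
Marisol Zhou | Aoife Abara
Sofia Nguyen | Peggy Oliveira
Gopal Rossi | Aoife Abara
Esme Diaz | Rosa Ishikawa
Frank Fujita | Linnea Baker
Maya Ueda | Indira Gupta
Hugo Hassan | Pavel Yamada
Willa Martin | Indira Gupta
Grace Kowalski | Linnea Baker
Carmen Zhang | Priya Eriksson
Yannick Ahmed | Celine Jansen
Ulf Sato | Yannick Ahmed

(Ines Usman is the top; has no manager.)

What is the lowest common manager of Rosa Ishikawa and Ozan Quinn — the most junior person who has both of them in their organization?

Rosa Ishikawa's chain of managers is Aoife Abara, Lev Dubois, Priya Eriksson, Ines Usman. Ozan Quinn's chain of managers is Ines Usman. The first manager that appears in both chains is Ines Usman.

Ines Usman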